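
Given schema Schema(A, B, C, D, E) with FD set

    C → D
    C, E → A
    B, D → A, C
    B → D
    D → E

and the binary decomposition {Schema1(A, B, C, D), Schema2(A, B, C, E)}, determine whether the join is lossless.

Common attributes: Schema1 ∩ Schema2 = {A, B, C}.
Closure of {A, B, C}: C → D applies, adding D; D → E applies, adding E. So (A, B, C)⁺ = {A, B, C, D, E}.
This closure contains every attribute of Schema1, so Schema1 ∩ Schema2 → Schema1. The join is lossless.

Yes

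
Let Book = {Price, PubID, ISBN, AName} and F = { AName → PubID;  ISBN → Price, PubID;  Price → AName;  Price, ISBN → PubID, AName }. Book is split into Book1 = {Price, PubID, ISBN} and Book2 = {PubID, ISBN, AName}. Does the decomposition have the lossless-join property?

Common attributes: Book1 ∩ Book2 = {PubID, ISBN}.
Closure of {PubID, ISBN}: ISBN → Price, PubID applies, adding Price; Price → AName applies, adding AName. So (PubID, ISBN)⁺ = {Price, PubID, ISBN, AName}.
This closure contains every attribute of Book1, so Book1 ∩ Book2 → Book1. The join is lossless.

Yes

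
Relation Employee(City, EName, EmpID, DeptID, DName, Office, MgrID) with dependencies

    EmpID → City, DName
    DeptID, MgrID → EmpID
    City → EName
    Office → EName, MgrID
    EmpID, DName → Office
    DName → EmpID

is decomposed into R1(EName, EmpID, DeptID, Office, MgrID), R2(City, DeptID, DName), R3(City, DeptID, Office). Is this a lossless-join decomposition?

Chase test. Columns are City, EName, EmpID, DeptID, DName, Office, MgrID; row i has aⱼ where attribute j ∈ Ri, else bᵢⱼ.
Initial tableau (one row per fragment):
  row 1: b11 a2 a3 a4 b15 a6 a7
  row 2: a1 b22 b23 a4 a5 b26 b27
  row 3: a1 b32 b33 a4 b35 a6 b37
Rows 2 and 3 agree on City; apply City→EName and equate their EName entries.
Rows 1 and 3 agree on Office; apply Office→EName, MgrID and equate their EName, MgrID entries.
Rows 1 and 3 agree on DeptID, MgrID; apply DeptID, MgrID→EmpID and equate their EmpID entries.
Rows 1 and 3 agree on EmpID; apply EmpID→City, DName and equate their City, DName entries.
No row becomes fully distinguished — the join is lossy.

No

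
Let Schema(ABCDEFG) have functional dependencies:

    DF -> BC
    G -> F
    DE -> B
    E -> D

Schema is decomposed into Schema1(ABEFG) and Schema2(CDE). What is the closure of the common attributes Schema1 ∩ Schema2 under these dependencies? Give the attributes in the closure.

Schema1 ∩ Schema2 = {E}.
E → D applies, adding D
DE → B applies, adding B
Closure: {BDE}.

BDE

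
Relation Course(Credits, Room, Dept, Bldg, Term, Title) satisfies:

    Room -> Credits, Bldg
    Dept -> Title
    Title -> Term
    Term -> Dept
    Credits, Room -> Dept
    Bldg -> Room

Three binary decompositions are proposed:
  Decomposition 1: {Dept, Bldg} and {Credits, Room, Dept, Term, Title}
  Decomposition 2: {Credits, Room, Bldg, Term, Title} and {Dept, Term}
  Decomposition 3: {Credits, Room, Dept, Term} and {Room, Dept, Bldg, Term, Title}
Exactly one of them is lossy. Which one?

Decomposition 1

Decomposition 1: common = {Dept}, closure = {Dept, Term, Title} → lossy.
Decomposition 2: common = {Term}, closure = {Dept, Term, Title} → lossless.
Decomposition 3: common = {Room, Dept, Term}, closure = {Credits, Room, Dept, Bldg, Term, Title} → lossless.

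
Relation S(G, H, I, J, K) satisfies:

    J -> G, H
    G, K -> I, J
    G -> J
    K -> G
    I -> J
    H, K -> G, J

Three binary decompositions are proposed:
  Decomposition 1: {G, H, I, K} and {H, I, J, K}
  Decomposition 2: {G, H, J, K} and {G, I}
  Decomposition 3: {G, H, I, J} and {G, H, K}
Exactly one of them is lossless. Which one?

Decomposition 1

Decomposition 1: common = {H, I, K}, closure = {G, H, I, J, K} → lossless.
Decomposition 2: common = {G}, closure = {G, H, J} → lossy.
Decomposition 3: common = {G, H}, closure = {G, H, J} → lossy.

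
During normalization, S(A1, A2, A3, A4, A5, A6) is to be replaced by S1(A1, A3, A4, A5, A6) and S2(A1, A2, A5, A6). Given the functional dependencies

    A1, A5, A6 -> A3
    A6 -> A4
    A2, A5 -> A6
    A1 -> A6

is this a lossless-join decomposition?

Yes

Common attributes: S1 ∩ S2 = {A1, A5, A6}.
Closure of {A1, A5, A6}: A1, A5, A6 → A3 applies, adding A3; A6 → A4 applies, adding A4. So (A1, A5, A6)⁺ = {A1, A3, A4, A5, A6}.
This closure contains every attribute of S1, so S1 ∩ S2 → S1. The join is lossless.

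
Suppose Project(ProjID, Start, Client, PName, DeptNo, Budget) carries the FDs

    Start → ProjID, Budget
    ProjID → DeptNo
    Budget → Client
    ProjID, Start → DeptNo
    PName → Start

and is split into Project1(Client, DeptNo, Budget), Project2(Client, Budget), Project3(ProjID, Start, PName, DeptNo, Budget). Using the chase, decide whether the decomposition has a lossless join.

Yes

Chase test. Columns are ProjID, Start, Client, PName, DeptNo, Budget; row i has aⱼ where attribute j ∈ Projecti, else bᵢⱼ.
Initial tableau (one row per fragment):
  row 1: b11 b12 a3 b14 a5 a6
  row 2: b21 b22 a3 b24 b25 a6
  row 3: a1 a2 b33 a4 a5 a6
Rows 1 and 3 agree on Budget; apply Budget→Client and equate their Client entries.
Row 3 is now all distinguished symbols — the join is lossless.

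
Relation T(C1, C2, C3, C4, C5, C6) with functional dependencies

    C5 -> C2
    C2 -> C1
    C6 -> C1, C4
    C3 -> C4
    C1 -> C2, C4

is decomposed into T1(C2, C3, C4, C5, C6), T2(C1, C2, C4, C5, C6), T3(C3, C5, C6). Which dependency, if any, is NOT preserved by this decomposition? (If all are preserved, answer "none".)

C5 → C2 lies within T1.
C2 → C1 lies within T2.
C6 → C1, C4 lies within T2.
C3 → C4 lies within T1.
C1 → C2, C4 lies within T2.
Every dependency is enforceable on the fragments, so the decomposition is dependency-preserving.

none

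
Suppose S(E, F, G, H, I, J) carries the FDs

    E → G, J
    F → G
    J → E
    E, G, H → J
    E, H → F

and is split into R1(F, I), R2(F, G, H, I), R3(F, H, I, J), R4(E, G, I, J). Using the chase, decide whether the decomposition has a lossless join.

Chase test. Columns are E, F, G, H, I, J; row i has aⱼ where attribute j ∈ Ri, else bᵢⱼ.
Initial tableau (one row per fragment):
  row 1: b11 a2 b13 b14 a5 b16
  row 2: b21 a2 a3 a4 a5 b26
  row 3: b31 a2 b33 a4 a5 a6
  row 4: a1 b42 a3 b44 a5 a6
Rows 1 and 2 agree on F; apply F→G and equate their G entries.
Rows 1 and 3 agree on F; apply F→G and equate their G entries.
Rows 3 and 4 agree on J; apply J→E and equate their E entries.
Row 3 is now all distinguished symbols — the join is lossless.

Yes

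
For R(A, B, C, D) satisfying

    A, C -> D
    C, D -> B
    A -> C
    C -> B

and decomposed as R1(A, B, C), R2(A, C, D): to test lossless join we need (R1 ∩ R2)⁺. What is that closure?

A, B, C, D

R1 ∩ R2 = {A, C}.
A, C → D applies, adding D
C, D → B applies, adding B
Closure: {A, B, C, D}.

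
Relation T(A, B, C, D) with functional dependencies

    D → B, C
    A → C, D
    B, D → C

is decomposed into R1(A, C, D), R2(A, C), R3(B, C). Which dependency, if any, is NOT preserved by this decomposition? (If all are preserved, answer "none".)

D → B, C

Check D → B, C: no single fragment contains all of {B, C, D}, and the restricted closure of {D} across the fragments never reaches {B, C}.
A → C, D is preserved.
B, D → C is preserved.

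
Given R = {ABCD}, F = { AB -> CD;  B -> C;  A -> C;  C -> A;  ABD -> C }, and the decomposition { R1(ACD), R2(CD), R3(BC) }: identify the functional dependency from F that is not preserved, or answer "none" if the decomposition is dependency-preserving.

AB -> CD

Check AB → CD: no single fragment contains all of {ABCD}, and the restricted closure of {AB} across the fragments never reaches {CD}.
B → C is preserved.
A → C is preserved.
C → A is preserved.
ABD → C is preserved.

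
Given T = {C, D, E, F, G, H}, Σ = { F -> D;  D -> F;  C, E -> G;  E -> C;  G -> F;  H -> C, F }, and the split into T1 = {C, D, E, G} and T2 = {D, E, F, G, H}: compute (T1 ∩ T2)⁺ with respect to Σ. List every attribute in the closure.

C, D, E, F, G

T1 ∩ T2 = {D, E, G}.
D → F applies, adding F
E → C applies, adding C
Closure: {C, D, E, F, G}.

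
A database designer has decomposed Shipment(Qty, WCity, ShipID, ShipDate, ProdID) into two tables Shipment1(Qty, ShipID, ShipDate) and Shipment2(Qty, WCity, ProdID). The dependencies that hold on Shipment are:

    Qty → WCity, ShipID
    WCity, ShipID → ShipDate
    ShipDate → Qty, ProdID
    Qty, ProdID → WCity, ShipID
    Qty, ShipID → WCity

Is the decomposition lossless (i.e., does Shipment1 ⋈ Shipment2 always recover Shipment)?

Common attributes: Shipment1 ∩ Shipment2 = {Qty}.
Closure of {Qty}: Qty → WCity, ShipID applies, adding WCity, ShipID; WCity, ShipID → ShipDate applies, adding ShipDate; ShipDate → Qty, ProdID applies, adding ProdID. So (Qty)⁺ = {Qty, WCity, ShipID, ShipDate, ProdID}.
This closure contains every attribute of Shipment1, so Shipment1 ∩ Shipment2 → Shipment1. The join is lossless.

Yes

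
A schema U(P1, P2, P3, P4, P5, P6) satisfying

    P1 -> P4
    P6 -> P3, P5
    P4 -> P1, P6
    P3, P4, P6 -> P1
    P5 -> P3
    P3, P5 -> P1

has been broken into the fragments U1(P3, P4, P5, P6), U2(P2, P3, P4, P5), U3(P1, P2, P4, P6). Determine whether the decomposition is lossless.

Yes

Chase test. Columns are P1, P2, P3, P4, P5, P6; row i has aⱼ where attribute j ∈ Ui, else bᵢⱼ.
Initial tableau (one row per fragment):
  row 1: b11 b12 a3 a4 a5 a6
  row 2: b21 a2 a3 a4 a5 b26
  row 3: a1 a2 b33 a4 b35 a6
Rows 1 and 3 agree on P6; apply P6→P3, P5 and equate their P3, P5 entries.
Rows 1 and 2 agree on P4; apply P4→P1, P6 and equate their P1, P6 entries.
Rows 1 and 3 agree on P4; apply P4→P1, P6 and equate their P1, P6 entries.
Row 2 is now all distinguished symbols — the join is lossless.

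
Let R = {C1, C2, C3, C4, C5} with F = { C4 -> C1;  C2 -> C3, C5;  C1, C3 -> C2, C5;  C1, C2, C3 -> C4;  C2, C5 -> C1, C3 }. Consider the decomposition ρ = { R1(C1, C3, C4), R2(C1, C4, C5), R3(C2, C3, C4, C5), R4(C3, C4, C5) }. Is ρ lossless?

Yes

Chase test. Columns are C1, C2, C3, C4, C5; row i has aⱼ where attribute j ∈ Ri, else bᵢⱼ.
Initial tableau (one row per fragment):
  row 1: a1 b12 a3 a4 b15
  row 2: a1 b22 b23 a4 a5
  row 3: b31 a2 a3 a4 a5
  row 4: b41 b42 a3 a4 a5
Rows 1 and 3 agree on C4; apply C4→C1 and equate their C1 entries.
Rows 1 and 4 agree on C4; apply C4→C1 and equate their C1 entries.
Rows 1 and 3 agree on C1, C3; apply C1, C3→C2, C5 and equate their C2, C5 entries.
Rows 1 and 4 agree on C1, C3; apply C1, C3→C2, C5 and equate their C2, C5 entries.
Row 1 is now all distinguished symbols — the join is lossless.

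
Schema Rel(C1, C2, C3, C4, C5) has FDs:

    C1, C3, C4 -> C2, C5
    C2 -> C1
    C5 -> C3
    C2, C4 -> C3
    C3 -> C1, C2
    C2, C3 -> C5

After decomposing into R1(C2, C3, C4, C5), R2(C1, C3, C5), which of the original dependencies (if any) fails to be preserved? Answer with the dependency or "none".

Check C2 → C1: no single fragment contains all of {C1, C2}, and the restricted closure of {C2} across the fragments never reaches {C1}.
C1, C3, C4 → C2, C5 is preserved.
C5 → C3 is preserved.
C2, C4 → C3 is preserved.
C3 → C1, C2 is preserved.
C2, C3 → C5 is preserved.

C2 -> C1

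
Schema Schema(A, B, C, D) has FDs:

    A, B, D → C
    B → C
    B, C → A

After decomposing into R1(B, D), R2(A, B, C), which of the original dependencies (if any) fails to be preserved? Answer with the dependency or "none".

A, B, D → C: restricted closure across fragments reaches C.
B → C lies within R2.
B, C → A lies within R2.
Every dependency is enforceable on the fragments, so the decomposition is dependency-preserving.

none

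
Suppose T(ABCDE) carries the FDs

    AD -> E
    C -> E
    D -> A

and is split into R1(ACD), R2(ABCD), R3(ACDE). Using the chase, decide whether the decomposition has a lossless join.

Chase test. Columns are ABCDE; row i has aⱼ where attribute j ∈ Ri, else bᵢⱼ.
Initial tableau (one row per fragment):
  row 1: a1 b12 a3 a4 b15
  row 2: a1 a2 a3 a4 b25
  row 3: a1 b32 a3 a4 a5
Rows 1 and 2 agree on AD; apply AD→E and equate their E entries.
Rows 1 and 3 agree on AD; apply AD→E and equate their E entries.
Row 2 is now all distinguished symbols — the join is lossless.

Yes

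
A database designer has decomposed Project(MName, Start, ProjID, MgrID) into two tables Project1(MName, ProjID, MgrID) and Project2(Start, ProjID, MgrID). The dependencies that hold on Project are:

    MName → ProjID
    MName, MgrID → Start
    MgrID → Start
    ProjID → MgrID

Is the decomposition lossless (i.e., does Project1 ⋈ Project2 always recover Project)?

Yes

Common attributes: Project1 ∩ Project2 = {ProjID, MgrID}.
Closure of {ProjID, MgrID}: MgrID → Start applies, adding Start. So (ProjID, MgrID)⁺ = {Start, ProjID, MgrID}.
This closure contains every attribute of Project2, so Project1 ∩ Project2 → Project2. The join is lossless.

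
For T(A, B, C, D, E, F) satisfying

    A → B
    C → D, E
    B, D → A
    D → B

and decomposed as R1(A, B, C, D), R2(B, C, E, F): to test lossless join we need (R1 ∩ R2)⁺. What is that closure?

A, B, C, D, E

R1 ∩ R2 = {B, C}.
C → D, E applies, adding D, E
B, D → A applies, adding A
Closure: {A, B, C, D, E}.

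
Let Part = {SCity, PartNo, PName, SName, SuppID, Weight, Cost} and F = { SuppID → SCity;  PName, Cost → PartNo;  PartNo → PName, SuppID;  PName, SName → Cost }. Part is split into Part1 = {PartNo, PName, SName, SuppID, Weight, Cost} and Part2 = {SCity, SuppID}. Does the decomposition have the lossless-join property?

Common attributes: Part1 ∩ Part2 = {SuppID}.
Closure of {SuppID}: SuppID → SCity applies, adding SCity. So (SuppID)⁺ = {SCity, SuppID}.
This closure contains every attribute of Part2, so Part1 ∩ Part2 → Part2. The join is lossless.

Yes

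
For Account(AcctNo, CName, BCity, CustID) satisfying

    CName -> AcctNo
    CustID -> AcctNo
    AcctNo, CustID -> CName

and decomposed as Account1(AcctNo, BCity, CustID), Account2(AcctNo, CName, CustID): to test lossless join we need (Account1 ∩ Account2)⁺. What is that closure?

Account1 ∩ Account2 = {AcctNo, CustID}.
AcctNo, CustID → CName applies, adding CName
Closure: {AcctNo, CName, CustID}.

AcctNo, CName, CustID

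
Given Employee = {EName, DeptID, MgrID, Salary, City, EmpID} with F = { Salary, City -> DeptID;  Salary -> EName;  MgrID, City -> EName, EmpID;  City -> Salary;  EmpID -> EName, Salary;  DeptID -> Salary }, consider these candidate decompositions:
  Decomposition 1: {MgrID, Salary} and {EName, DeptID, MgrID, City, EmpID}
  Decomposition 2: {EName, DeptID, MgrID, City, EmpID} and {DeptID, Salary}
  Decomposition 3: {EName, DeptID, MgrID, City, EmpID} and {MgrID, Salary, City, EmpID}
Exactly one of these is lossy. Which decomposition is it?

Decomposition 1

Decomposition 1: common = {MgrID}, closure = {MgrID} → lossy.
Decomposition 2: common = {DeptID}, closure = {EName, DeptID, Salary} → lossless.
Decomposition 3: common = {MgrID, City, EmpID}, closure = {EName, DeptID, MgrID, Salary, City, EmpID} → lossless.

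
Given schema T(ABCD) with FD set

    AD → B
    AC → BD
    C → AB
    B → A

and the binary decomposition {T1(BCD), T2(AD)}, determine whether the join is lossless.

No

Common attributes: T1 ∩ T2 = {D}.
No dependency enlarges {D}, so (D)⁺ = {D}.
The closure contains neither all of T1 = {BCD} nor all of T2 = {AD}, so the common attributes are not a superkey of either fragment. The join is lossy.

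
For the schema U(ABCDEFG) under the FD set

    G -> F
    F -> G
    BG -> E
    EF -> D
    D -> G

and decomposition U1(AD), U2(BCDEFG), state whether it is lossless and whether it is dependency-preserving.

lossy but dependency-preserving

Lossless test: (D)⁺ = {DFG}, which is a superkey of neither fragment — lossy.
Dependency preservation: every FD's attributes lie within a single fragment, so each can be enforced locally — preserved.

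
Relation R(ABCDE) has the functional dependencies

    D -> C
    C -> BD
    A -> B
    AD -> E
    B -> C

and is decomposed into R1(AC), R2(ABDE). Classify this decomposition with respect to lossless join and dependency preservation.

Lossless test: (A)⁺ = {ABCDE}, which contains all of one fragment — lossless.
Dependency preservation: the restricted closure of {D} across the fragments never reaches {C}, so D → C cannot be enforced without a join — not preserved.

lossless but not dependency-preserving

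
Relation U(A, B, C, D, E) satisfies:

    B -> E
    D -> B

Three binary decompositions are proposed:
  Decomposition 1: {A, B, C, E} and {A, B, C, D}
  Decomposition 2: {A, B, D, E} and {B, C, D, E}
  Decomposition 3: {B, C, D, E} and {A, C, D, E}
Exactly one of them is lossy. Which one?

Decomposition 1: common = {A, B, C}, closure = {A, B, C, E} → lossless.
Decomposition 2: common = {B, D, E}, closure = {B, D, E} → lossy.
Decomposition 3: common = {C, D, E}, closure = {B, C, D, E} → lossless.

Decomposition 2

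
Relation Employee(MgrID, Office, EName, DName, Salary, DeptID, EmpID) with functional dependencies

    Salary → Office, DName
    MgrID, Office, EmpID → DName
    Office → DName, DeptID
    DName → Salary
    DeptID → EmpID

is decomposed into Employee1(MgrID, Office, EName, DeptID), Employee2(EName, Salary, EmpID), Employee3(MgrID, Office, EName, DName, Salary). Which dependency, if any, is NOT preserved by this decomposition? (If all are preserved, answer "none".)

Check DeptID → EmpID: no single fragment contains all of {DeptID, EmpID}, and the restricted closure of {DeptID} across the fragments never reaches {EmpID}.
Salary → Office, DName is preserved.
MgrID, Office, EmpID → DName is preserved.
Office → DName, DeptID is preserved.
DName → Salary is preserved.

DeptID → EmpID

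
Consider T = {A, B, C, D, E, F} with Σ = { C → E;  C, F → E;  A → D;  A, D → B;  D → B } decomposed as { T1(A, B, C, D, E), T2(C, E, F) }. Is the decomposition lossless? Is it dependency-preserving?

Lossless test: (C, E)⁺ = {C, E}, which is a superkey of neither fragment — lossy.
Dependency preservation: every FD's attributes lie within a single fragment, so each can be enforced locally — preserved.

lossy but dependency-preserving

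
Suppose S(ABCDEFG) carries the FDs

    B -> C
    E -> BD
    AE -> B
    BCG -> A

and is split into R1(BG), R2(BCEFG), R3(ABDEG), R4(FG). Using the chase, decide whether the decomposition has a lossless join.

Yes

Chase test. Columns are ABCDEFG; row i has aⱼ where attribute j ∈ Ri, else bᵢⱼ.
Initial tableau (one row per fragment):
  row 1: b11 a2 b13 b14 b15 b16 a7
  row 2: b21 a2 a3 b24 a5 a6 a7
  row 3: a1 a2 b33 a4 a5 b36 a7
  row 4: b41 b42 b43 b44 b45 a6 a7
Rows 1 and 2 agree on B; apply B→C and equate their C entries.
Rows 1 and 3 agree on B; apply B→C and equate their C entries.
Rows 2 and 3 agree on E; apply E→BD and equate their BD entries.
Rows 1 and 2 agree on BCG; apply BCG→A and equate their A entries.
Rows 1 and 3 agree on BCG; apply BCG→A and equate their A entries.
Row 2 is now all distinguished symbols — the join is lossless.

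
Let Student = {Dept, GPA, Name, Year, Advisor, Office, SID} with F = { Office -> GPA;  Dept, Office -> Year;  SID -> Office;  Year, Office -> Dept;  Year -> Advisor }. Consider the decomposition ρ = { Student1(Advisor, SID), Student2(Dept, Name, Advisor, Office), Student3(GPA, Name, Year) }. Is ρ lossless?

No

Chase test. Columns are Dept, GPA, Name, Year, Advisor, Office, SID; row i has aⱼ where attribute j ∈ Studenti, else bᵢⱼ.
Initial tableau (one row per fragment):
  row 1: b11 b12 b13 b14 a5 b16 a7
  row 2: a1 b22 a3 b24 a5 a6 b27
  row 3: b31 a2 a3 a4 b35 b36 b37
No row becomes fully distinguished — the join is lossy.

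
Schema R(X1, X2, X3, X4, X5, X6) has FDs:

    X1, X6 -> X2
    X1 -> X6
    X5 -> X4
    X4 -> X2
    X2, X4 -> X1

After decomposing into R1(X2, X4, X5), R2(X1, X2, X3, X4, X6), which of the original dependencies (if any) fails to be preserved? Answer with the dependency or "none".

X1, X6 → X2 lies within R2.
X1 → X6 lies within R2.
X5 → X4 lies within R1.
X4 → X2 lies within R1.
X2, X4 → X1 lies within R2.
Every dependency is enforceable on the fragments, so the decomposition is dependency-preserving.

none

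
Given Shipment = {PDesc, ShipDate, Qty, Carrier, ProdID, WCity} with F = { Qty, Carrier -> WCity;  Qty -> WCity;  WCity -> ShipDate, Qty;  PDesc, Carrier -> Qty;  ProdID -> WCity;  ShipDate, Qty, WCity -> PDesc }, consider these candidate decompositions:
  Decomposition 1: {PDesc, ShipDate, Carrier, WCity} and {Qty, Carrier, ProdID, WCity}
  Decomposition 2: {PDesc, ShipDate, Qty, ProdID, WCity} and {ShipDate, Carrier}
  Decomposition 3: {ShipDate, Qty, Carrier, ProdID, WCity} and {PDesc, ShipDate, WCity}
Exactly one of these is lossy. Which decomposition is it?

Decomposition 2

Decomposition 1: common = {Carrier, WCity}, closure = {PDesc, ShipDate, Qty, Carrier, WCity} → lossless.
Decomposition 2: common = {ShipDate}, closure = {ShipDate} → lossy.
Decomposition 3: common = {ShipDate, WCity}, closure = {PDesc, ShipDate, Qty, WCity} → lossless.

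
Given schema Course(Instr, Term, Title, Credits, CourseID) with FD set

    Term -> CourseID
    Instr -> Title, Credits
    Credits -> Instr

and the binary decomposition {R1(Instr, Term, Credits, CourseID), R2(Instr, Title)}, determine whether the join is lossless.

Common attributes: R1 ∩ R2 = {Instr}.
Closure of {Instr}: Instr → Title, Credits applies, adding Title, Credits. So (Instr)⁺ = {Instr, Title, Credits}.
This closure contains every attribute of R2, so R1 ∩ R2 → R2. The join is lossless.

Yes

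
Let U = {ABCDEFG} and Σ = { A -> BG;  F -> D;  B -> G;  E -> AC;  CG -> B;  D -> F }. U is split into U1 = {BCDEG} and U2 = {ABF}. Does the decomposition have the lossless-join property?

Common attributes: U1 ∩ U2 = {B}.
Closure of {B}: B → G applies, adding G. So (B)⁺ = {BG}.
The closure contains neither all of U1 = {BCDEG} nor all of U2 = {ABF}, so the common attributes are not a superkey of either fragment. The join is lossy.

No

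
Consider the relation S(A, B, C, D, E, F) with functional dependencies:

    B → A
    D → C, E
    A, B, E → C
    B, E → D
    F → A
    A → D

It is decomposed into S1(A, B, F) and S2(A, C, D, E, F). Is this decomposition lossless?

Common attributes: S1 ∩ S2 = {A, F}.
Closure of {A, F}: A → D applies, adding D; D → C, E applies, adding C, E. So (A, F)⁺ = {A, C, D, E, F}.
This closure contains every attribute of S2, so S1 ∩ S2 → S2. The join is lossless.

Yes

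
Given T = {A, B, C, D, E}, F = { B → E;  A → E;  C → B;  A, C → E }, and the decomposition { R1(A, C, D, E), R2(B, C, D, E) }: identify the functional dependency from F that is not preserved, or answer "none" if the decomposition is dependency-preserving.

B → E lies within R2.
A → E lies within R1.
C → B lies within R2.
A, C → E lies within R1.
Every dependency is enforceable on the fragments, so the decomposition is dependency-preserving.

none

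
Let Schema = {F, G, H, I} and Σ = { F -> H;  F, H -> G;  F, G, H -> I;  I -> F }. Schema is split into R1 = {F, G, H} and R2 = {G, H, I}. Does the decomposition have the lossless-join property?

No

Common attributes: R1 ∩ R2 = {G, H}.
No dependency enlarges {G, H}, so (G, H)⁺ = {G, H}.
The closure contains neither all of R1 = {F, G, H} nor all of R2 = {G, H, I}, so the common attributes are not a superkey of either fragment. The join is lossy.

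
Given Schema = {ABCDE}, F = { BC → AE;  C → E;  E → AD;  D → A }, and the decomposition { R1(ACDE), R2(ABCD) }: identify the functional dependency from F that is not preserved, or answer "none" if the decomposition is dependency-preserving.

BC → AE: restricted closure across fragments reaches AE.
C → E lies within R1.
E → AD lies within R1.
D → A lies within R1.
Every dependency is enforceable on the fragments, so the decomposition is dependency-preserving.

none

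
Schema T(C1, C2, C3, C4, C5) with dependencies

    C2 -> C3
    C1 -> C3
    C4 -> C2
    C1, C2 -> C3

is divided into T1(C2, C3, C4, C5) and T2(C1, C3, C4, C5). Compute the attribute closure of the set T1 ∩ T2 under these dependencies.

C2, C3, C4, C5

T1 ∩ T2 = {C3, C4, C5}.
C4 → C2 applies, adding C2
Closure: {C2, C3, C4, C5}.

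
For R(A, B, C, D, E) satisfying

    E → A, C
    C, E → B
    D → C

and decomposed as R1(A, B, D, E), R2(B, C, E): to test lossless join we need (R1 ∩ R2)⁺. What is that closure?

A, B, C, E

R1 ∩ R2 = {B, E}.
E → A, C applies, adding A, C
Closure: {A, B, C, E}.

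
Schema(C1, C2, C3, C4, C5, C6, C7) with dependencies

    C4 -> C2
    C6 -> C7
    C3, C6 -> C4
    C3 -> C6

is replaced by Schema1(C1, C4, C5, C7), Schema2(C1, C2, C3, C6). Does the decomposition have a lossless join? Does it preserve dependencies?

Lossless test: (C1)⁺ = {C1}, which is a superkey of neither fragment — lossy.
Dependency preservation: the restricted closure of {C4} across the fragments never reaches {C2}, so C4 → C2 cannot be enforced without a join — not preserved.

lossy and not dependency-preserving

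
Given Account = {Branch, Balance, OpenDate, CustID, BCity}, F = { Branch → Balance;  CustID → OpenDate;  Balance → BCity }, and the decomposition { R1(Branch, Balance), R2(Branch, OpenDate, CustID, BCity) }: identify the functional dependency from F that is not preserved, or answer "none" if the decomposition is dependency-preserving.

Balance → BCity

Check Balance → BCity: no single fragment contains all of {Balance, BCity}, and the restricted closure of {Balance} across the fragments never reaches {BCity}.
Branch → Balance is preserved.
CustID → OpenDate is preserved.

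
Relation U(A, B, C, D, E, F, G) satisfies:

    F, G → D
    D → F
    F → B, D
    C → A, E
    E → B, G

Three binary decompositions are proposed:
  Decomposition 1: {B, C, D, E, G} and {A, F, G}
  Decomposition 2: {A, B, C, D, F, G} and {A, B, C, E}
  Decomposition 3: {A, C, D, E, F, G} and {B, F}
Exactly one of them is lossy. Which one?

Decomposition 1

Decomposition 1: common = {G}, closure = {G} → lossy.
Decomposition 2: common = {A, B, C}, closure = {A, B, C, E, G} → lossless.
Decomposition 3: common = {F}, closure = {B, D, F} → lossless.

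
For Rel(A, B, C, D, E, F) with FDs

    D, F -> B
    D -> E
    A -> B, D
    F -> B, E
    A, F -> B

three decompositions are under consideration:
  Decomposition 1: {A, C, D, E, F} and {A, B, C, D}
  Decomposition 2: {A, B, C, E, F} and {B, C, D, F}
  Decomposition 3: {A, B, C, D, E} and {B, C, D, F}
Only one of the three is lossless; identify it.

Decomposition 1

Decomposition 1: common = {A, C, D}, closure = {A, B, C, D, E} → lossless.
Decomposition 2: common = {B, C, F}, closure = {B, C, E, F} → lossy.
Decomposition 3: common = {B, C, D}, closure = {B, C, D, E} → lossy.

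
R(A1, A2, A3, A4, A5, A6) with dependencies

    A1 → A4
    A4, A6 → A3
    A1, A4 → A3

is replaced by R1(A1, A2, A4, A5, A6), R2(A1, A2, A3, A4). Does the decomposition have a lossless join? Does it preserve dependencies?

lossless but not dependency-preserving

Lossless test: (A1, A2, A4)⁺ = {A1, A2, A3, A4}, which contains all of one fragment — lossless.
Dependency preservation: the restricted closure of {A4, A6} across the fragments never reaches {A3}, so A4, A6 → A3 cannot be enforced without a join — not preserved.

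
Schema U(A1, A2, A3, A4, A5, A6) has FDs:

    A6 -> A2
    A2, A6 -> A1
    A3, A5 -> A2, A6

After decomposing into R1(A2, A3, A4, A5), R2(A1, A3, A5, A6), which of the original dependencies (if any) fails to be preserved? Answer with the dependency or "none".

Check A6 → A2: no single fragment contains all of {A2, A6}, and the restricted closure of {A6} across the fragments never reaches {A2}.
A2, A6 → A1 is preserved.
A3, A5 → A2, A6 is preserved.

A6 -> A2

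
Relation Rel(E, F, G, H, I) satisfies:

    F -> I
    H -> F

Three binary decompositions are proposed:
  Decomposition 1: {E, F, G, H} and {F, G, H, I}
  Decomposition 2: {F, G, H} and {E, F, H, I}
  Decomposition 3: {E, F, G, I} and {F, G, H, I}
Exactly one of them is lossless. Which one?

Decomposition 1: common = {F, G, H}, closure = {F, G, H, I} → lossless.
Decomposition 2: common = {F, H}, closure = {F, H, I} → lossy.
Decomposition 3: common = {F, G, I}, closure = {F, G, I} → lossy.

Decomposition 1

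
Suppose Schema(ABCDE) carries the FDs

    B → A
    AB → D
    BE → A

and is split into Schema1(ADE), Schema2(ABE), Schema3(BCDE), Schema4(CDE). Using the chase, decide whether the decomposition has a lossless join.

Chase test. Columns are ABCDE; row i has aⱼ where attribute j ∈ Schemai, else bᵢⱼ.
Initial tableau (one row per fragment):
  row 1: a1 b12 b13 a4 a5
  row 2: a1 a2 b23 b24 a5
  row 3: b31 a2 a3 a4 a5
  row 4: b41 b42 a3 a4 a5
Rows 2 and 3 agree on B; apply B→A and equate their A entries.
Rows 2 and 3 agree on AB; apply AB→D and equate their D entries.
Row 3 is now all distinguished symbols — the join is lossless.

Yes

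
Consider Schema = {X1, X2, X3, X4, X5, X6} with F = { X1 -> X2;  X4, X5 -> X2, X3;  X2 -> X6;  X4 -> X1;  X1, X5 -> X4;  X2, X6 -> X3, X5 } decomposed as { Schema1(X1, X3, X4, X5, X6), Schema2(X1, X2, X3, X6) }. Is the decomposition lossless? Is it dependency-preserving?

lossless but not dependency-preserving

Lossless test: (X1, X3, X6)⁺ = {X1, X2, X3, X4, X5, X6}, which contains all of one fragment — lossless.
Dependency preservation: the restricted closure of {X2, X6} across the fragments never reaches {X3, X5}, so X2, X6 → X3, X5 cannot be enforced without a join — not preserved.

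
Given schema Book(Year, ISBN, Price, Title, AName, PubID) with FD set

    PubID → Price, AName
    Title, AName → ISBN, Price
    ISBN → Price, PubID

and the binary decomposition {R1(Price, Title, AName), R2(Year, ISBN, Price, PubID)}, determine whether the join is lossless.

No

Common attributes: R1 ∩ R2 = {Price}.
No dependency enlarges {Price}, so (Price)⁺ = {Price}.
The closure contains neither all of R1 = {Price, Title, AName} nor all of R2 = {Year, ISBN, Price, PubID}, so the common attributes are not a superkey of either fragment. The join is lossy.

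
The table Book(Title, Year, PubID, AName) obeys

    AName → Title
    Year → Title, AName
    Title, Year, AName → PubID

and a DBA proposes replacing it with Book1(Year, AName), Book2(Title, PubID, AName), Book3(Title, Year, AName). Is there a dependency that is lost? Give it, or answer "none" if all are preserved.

Title, Year, AName → PubID

Check Title, Year, AName → PubID: no single fragment contains all of {Title, Year, PubID, AName}, and the restricted closure of {Title, Year, AName} across the fragments never reaches {PubID}.
AName → Title is preserved.
Year → Title, AName is preserved.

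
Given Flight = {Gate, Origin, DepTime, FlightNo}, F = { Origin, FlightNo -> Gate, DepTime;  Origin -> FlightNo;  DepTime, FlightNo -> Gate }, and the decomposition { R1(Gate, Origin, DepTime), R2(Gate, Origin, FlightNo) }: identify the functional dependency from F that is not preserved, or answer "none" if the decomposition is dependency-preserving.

DepTime, FlightNo -> Gate

Check DepTime, FlightNo → Gate: no single fragment contains all of {Gate, DepTime, FlightNo}, and the restricted closure of {DepTime, FlightNo} across the fragments never reaches {Gate}.
Origin, FlightNo → Gate, DepTime is preserved.
Origin → FlightNo is preserved.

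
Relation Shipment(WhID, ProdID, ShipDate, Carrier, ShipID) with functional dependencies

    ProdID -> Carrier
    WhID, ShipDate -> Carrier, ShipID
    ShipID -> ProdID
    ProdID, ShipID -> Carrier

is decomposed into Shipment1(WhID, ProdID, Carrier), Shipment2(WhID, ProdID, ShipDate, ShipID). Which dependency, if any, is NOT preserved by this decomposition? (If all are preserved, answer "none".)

ProdID → Carrier lies within Shipment1.
WhID, ShipDate → Carrier, ShipID: restricted closure across fragments reaches Carrier, ShipID.
ShipID → ProdID lies within Shipment2.
ProdID, ShipID → Carrier: restricted closure across fragments reaches Carrier.
Every dependency is enforceable on the fragments, so the decomposition is dependency-preserving.

none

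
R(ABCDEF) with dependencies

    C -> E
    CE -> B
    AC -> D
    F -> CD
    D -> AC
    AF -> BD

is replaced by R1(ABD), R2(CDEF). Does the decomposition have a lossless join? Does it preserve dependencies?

Lossless test: (D)⁺ = {ABCDE}, which contains all of one fragment — lossless.
Dependency preservation: the restricted closure of {CE} across the fragments never reaches {B}, so CE → B cannot be enforced without a join — not preserved.

lossless but not dependency-preserving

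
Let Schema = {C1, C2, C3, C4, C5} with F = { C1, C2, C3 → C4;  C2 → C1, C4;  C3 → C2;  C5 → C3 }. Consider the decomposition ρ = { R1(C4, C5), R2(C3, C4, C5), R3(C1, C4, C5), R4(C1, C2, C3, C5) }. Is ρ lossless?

Chase test. Columns are C1, C2, C3, C4, C5; row i has aⱼ where attribute j ∈ Ri, else bᵢⱼ.
Initial tableau (one row per fragment):
  row 1: b11 b12 b13 a4 a5
  row 2: b21 b22 a3 a4 a5
  row 3: a1 b32 b33 a4 a5
  row 4: a1 a2 a3 b44 a5
Rows 2 and 4 agree on C3; apply C3→C2 and equate their C2 entries.
Rows 1 and 2 agree on C5; apply C5→C3 and equate their C3 entries.
Rows 1 and 3 agree on C5; apply C5→C3 and equate their C3 entries.
Rows 2 and 4 agree on C2; apply C2→C1, C4 and equate their C1, C4 entries.
Rows 1 and 2 agree on C3; apply C3→C2 and equate their C2 entries.
Rows 1 and 3 agree on C3; apply C3→C2 and equate their C2 entries.
Rows 1 and 2 agree on C2; apply C2→C1, C4 and equate their C1, C4 entries.
Row 1 is now all distinguished symbols — the join is lossless.

Yes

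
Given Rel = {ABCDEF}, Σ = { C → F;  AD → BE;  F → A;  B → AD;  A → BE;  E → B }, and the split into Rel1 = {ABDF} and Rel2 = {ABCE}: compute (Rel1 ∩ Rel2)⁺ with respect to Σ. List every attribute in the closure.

ABDE

Rel1 ∩ Rel2 = {AB}.
B → AD applies, adding D
A → BE applies, adding E
Closure: {ABDE}.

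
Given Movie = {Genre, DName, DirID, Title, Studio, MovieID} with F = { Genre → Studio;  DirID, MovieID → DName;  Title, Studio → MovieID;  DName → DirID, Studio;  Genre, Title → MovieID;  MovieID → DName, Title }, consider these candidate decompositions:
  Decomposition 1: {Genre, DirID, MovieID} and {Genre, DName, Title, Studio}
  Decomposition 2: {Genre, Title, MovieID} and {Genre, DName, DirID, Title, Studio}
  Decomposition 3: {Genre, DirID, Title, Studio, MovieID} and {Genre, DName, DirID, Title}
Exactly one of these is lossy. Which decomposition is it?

Decomposition 1: common = {Genre}, closure = {Genre, Studio} → lossy.
Decomposition 2: common = {Genre, Title}, closure = {Genre, DName, DirID, Title, Studio, MovieID} → lossless.
Decomposition 3: common = {Genre, DirID, Title}, closure = {Genre, DName, DirID, Title, Studio, MovieID} → lossless.

Decomposition 1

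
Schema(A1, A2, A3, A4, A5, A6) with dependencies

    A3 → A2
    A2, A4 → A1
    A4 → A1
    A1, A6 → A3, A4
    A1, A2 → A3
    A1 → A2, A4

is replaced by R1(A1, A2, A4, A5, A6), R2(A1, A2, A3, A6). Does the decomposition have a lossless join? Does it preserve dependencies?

Lossless test: (A1, A2, A6)⁺ = {A1, A2, A3, A4, A6}, which contains all of one fragment — lossless.
Dependency preservation: A1, A6 → A3, A4 is not contained in any single fragment, but the restricted closure of its left-hand side across the fragments still reaches the right-hand side; the remaining FDs each lie inside some fragment. All dependencies are preserved.

lossless and dependency-preserving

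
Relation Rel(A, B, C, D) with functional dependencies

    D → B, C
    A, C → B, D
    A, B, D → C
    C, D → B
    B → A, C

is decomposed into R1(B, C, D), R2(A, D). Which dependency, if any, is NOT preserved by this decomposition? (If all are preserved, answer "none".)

A, C → B, D

Check A, C → B, D: no single fragment contains all of {A, B, C, D}, and the restricted closure of {A, C} across the fragments never reaches {B, D}.
D → B, C is preserved.
A, B, D → C is preserved.
C, D → B is preserved.
B → A, C is preserved.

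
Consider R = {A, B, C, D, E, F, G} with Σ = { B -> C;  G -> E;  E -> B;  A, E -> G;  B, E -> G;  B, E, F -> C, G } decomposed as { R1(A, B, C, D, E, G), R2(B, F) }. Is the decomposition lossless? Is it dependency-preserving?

lossy but dependency-preserving

Lossless test: (B)⁺ = {B, C}, which is a superkey of neither fragment — lossy.
Dependency preservation: B, E, F → C, G is not contained in any single fragment, but the restricted closure of its left-hand side across the fragments still reaches the right-hand side; the remaining FDs each lie inside some fragment. All dependencies are preserved.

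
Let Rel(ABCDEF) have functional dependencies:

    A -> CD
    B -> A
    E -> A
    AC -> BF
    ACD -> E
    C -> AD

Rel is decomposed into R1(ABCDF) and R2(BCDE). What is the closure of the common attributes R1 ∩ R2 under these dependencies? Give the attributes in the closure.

ABCDEF

R1 ∩ R2 = {BCD}.
B → A applies, adding A
AC → BF applies, adding F
ACD → E applies, adding E
Closure: {ABCDEF}.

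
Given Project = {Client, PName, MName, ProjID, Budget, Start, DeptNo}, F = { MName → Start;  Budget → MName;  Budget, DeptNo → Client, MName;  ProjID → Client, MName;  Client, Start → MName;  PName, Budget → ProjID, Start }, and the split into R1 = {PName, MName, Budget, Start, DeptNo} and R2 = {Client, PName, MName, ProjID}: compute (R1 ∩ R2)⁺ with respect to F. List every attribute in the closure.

R1 ∩ R2 = {PName, MName}.
MName → Start applies, adding Start
Closure: {PName, MName, Start}.

PName, MName, Start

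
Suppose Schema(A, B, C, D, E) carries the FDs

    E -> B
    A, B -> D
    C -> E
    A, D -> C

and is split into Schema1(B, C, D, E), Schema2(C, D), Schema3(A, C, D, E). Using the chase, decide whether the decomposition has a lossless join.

Yes

Chase test. Columns are A, B, C, D, E; row i has aⱼ where attribute j ∈ Schemai, else bᵢⱼ.
Initial tableau (one row per fragment):
  row 1: b11 a2 a3 a4 a5
  row 2: b21 b22 a3 a4 b25
  row 3: a1 b32 a3 a4 a5
Rows 1 and 3 agree on E; apply E→B and equate their B entries.
Rows 1 and 2 agree on C; apply C→E and equate their E entries.
Rows 1 and 2 agree on E; apply E→B and equate their B entries.
Row 3 is now all distinguished symbols — the join is lossless.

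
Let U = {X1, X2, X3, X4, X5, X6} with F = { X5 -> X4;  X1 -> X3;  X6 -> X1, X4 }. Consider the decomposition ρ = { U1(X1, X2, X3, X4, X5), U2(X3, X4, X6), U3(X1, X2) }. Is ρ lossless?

Chase test. Columns are X1, X2, X3, X4, X5, X6; row i has aⱼ where attribute j ∈ Ui, else bᵢⱼ.
Initial tableau (one row per fragment):
  row 1: a1 a2 a3 a4 a5 b16
  row 2: b21 b22 a3 a4 b25 a6
  row 3: a1 a2 b33 b34 b35 b36
Rows 1 and 3 agree on X1; apply X1→X3 and equate their X3 entries.
No row becomes fully distinguished — the join is lossy.

No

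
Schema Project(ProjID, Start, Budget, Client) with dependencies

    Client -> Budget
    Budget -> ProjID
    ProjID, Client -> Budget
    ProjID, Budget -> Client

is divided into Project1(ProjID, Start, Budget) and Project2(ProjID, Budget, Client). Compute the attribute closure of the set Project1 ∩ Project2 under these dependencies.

Project1 ∩ Project2 = {ProjID, Budget}.
ProjID, Budget → Client applies, adding Client
Closure: {ProjID, Budget, Client}.

ProjID, Budget, Client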